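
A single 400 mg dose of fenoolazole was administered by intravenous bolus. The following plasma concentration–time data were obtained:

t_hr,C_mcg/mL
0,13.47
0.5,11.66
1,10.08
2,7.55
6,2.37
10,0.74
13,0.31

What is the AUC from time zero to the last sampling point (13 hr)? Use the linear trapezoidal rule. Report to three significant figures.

Trapezoidal AUC_0→13:
  [0→0.5]: (13.47+11.66)/2 × 0.5 = 6.2825
  [0.5→1]: (11.66+10.08)/2 × 0.5 = 5.435
  [1→2]: (10.08+7.55)/2 × 1 = 8.815
  [2→6]: (7.55+2.37)/2 × 4 = 19.84
  [6→10]: (2.37+0.74)/2 × 4 = 6.22
  [10→13]: (0.74+0.31)/2 × 3 = 1.575
  Sum = 48.1675 mcg/mL·hr

AUC = 48.2 mcg/mL·hr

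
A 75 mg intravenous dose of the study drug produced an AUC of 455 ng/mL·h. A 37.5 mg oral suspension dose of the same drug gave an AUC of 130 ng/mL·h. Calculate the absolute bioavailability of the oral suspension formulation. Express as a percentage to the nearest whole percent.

F = (AUC_ev / D_ev) / (AUC_iv / D_iv)
  = (130/37.5) / (455/75)
  = 3.46667 / 6.06667 = 0.5714
  = 57.14%

F = 57%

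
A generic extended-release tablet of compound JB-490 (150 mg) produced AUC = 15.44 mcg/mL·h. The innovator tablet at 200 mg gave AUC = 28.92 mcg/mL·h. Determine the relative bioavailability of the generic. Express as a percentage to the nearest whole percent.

F_rel = 71%

F_rel = (AUC_test/D_test) / (AUC_ref/D_ref)
      = (15.44/150) / (28.92/200)
      = 0.102933 / 0.1446 = 0.7118 = 71.18%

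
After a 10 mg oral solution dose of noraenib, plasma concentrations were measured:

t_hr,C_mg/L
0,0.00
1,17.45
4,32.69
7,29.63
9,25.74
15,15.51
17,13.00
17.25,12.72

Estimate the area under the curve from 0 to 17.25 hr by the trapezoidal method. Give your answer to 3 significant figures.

AUC = 388 mg/L·hr

Trapezoidal AUC_0→17.25:
  [0→1]: (0.00+17.45)/2 × 1 = 8.725
  [1→4]: (17.45+32.69)/2 × 3 = 75.21
  [4→7]: (32.69+29.63)/2 × 3 = 93.48
  [7→9]: (29.63+25.74)/2 × 2 = 55.37
  [9→15]: (25.74+15.51)/2 × 6 = 123.75
  [15→17]: (15.51+13.00)/2 × 2 = 28.51
  [17→17.25]: (13.00+12.72)/2 × 0.25 = 3.215
  Sum = 388.26 mg/L·hr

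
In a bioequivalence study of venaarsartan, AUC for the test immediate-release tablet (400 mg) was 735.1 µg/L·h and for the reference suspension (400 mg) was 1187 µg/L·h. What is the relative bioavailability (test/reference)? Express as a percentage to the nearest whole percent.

F_rel = (AUC_test/D_test) / (AUC_ref/D_ref)
      = (735.1/400) / (1187/400)
      = 1.83775 / 2.9675 = 0.6193 = 61.93%

F_rel = 62%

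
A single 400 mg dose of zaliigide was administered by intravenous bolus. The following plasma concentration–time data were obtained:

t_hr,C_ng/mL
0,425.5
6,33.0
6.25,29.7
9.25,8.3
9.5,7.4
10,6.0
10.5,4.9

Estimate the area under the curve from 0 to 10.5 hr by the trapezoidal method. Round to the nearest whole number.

AUC = 1448 ng/mL·hr

Trapezoidal AUC_0→10.5:
  [0→6]: (425.5+33.0)/2 × 6 = 1375.5
  [6→6.25]: (33.0+29.7)/2 × 0.25 = 7.8375
  [6.25→9.25]: (29.7+8.3)/2 × 3 = 57.0
  [9.25→9.5]: (8.3+7.4)/2 × 0.25 = 1.9625
  [9.5→10]: (7.4+6.0)/2 × 0.5 = 3.35
  [10→10.5]: (6.0+4.9)/2 × 0.5 = 2.725
  Sum = 1448.375 ng/mL·hr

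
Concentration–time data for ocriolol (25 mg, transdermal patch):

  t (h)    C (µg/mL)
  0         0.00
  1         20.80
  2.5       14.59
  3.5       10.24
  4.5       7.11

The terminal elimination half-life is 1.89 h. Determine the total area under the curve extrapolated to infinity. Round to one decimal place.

Trapezoidal AUC_0→4.5:
  [0→1]: (0.00+20.80)/2 × 1 = 10.4
  [1→2.5]: (20.80+14.59)/2 × 1.5 = 26.5425
  [2.5→3.5]: (14.59+10.24)/2 × 1 = 12.415
  [3.5→4.5]: (10.24+7.11)/2 × 1 = 8.675
  Sum = 58.0325 µg/mL·h
k_e = ln2 / t½ = 0.693147 / 1.89 = 0.3667 h^-1
Extrapolated tail: C_last / k_e = 7.11 / 0.3667 = 19.389
AUC_0→∞ = 58.0325 + 19.389 = 77.4215 µg/mL·h

AUC = 77.4 µg/mL·h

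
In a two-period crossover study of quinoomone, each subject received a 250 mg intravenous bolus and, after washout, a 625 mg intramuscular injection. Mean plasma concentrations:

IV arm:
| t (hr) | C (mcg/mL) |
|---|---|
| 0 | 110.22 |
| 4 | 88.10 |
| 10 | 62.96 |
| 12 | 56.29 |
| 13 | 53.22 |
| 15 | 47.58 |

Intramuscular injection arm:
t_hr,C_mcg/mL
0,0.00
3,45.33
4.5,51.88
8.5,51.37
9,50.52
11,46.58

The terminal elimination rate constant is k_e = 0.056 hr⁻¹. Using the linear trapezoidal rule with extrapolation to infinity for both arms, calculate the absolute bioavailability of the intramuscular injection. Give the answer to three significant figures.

Trapezoidal AUC_0→15 (IV):
  [0→4]: (110.22+88.10)/2 × 4 = 396.64
  [4→10]: (88.10+62.96)/2 × 6 = 453.18
  [10→12]: (62.96+56.29)/2 × 2 = 119.25
  [12→13]: (56.29+53.22)/2 × 1 = 54.755
  [13→15]: (53.22+47.58)/2 × 2 = 100.8
  Sum = 1124.625 mcg/mL·hr
IV tail: 47.58/0.056 = 849.643; AUC_iv,0→∞ = 1124.625 + 849.643 = 1974.268 mcg/mL·hr
Trapezoidal AUC_0→11 (intramuscular injection):
  [0→3]: (0.00+45.33)/2 × 3 = 67.995
  [3→4.5]: (45.33+51.88)/2 × 1.5 = 72.9075
  [4.5→8.5]: (51.88+51.37)/2 × 4 = 206.5
  [8.5→9]: (51.37+50.52)/2 × 0.5 = 25.4725
  [9→11]: (50.52+46.58)/2 × 2 = 97.1
  Sum = 469.975 mcg/mL·hr
intramuscular injection tail: 46.58/0.056 = 831.786; AUC_ev,0→∞ = 469.975 + 831.786 = 1301.761 mcg/mL·hr
F = (AUC_ev/D_ev)/(AUC_iv/D_iv) = (1301.761/625)/(1974.268/250) = 2.0828176/7.897072 = 0.2637

F = 0.264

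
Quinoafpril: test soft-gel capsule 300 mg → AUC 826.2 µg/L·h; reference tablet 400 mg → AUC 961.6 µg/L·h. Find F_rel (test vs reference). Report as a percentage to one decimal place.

F_rel = 114.6%

F_rel = (AUC_test/D_test) / (AUC_ref/D_ref)
      = (826.2/300) / (961.6/400)
      = 2.754 / 2.404 = 1.1456 = 114.56%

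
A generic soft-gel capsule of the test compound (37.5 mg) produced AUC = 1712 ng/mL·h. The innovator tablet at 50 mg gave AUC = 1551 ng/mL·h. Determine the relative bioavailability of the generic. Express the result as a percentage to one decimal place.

F_rel = (AUC_test/D_test) / (AUC_ref/D_ref)
      = (1712/37.5) / (1551/50)
      = 45.6533 / 31.02 = 1.4717 = 147.17%

F_rel = 147.2%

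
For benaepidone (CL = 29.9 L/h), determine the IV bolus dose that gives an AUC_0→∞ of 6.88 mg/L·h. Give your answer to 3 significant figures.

Dose = 206 mg

Dose_iv = CL × AUC_0→∞
     = 29.9 × 6.88 = 205.712 mg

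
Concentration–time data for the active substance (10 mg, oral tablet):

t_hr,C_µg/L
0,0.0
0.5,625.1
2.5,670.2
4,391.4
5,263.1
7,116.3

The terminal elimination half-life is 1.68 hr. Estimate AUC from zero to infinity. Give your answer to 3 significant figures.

Trapezoidal AUC_0→7:
  [0→0.5]: (0.0+625.1)/2 × 0.5 = 156.275
  [0.5→2.5]: (625.1+670.2)/2 × 2 = 1295.3
  [2.5→4]: (670.2+391.4)/2 × 1.5 = 796.2
  [4→5]: (391.4+263.1)/2 × 1 = 327.25
  [5→7]: (263.1+116.3)/2 × 2 = 379.4
  Sum = 2954.425 µg/L·hr
k_e = ln2 / t½ = 0.693147 / 1.68 = 0.4126 hr^-1
Extrapolated tail: C_last / k_e = 116.3 / 0.4126 = 281.871
AUC_0→∞ = 2954.425 + 281.871 = 3236.296 µg/L·hr

AUC = 3240 µg/L·hr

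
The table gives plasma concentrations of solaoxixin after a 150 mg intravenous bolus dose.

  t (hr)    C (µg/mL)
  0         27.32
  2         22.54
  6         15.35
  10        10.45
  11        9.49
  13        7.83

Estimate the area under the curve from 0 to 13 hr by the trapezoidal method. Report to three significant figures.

Trapezoidal AUC_0→13:
  [0→2]: (27.32+22.54)/2 × 2 = 49.86
  [2→6]: (22.54+15.35)/2 × 4 = 75.78
  [6→10]: (15.35+10.45)/2 × 4 = 51.6
  [10→11]: (10.45+9.49)/2 × 1 = 9.97
  [11→13]: (9.49+7.83)/2 × 2 = 17.32
  Sum = 204.53 µg/mL·hr

AUC = 205 µg/mL·hr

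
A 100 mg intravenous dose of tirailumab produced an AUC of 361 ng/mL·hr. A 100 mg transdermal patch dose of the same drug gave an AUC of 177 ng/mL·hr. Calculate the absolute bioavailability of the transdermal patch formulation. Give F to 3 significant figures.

F = (AUC_ev / D_ev) / (AUC_iv / D_iv)
  = (177/100) / (361/100)
  = 1.77 / 3.61 = 0.4903

F = 0.490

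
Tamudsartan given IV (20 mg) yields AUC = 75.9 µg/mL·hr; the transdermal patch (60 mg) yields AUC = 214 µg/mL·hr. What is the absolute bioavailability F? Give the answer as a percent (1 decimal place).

F = (AUC_ev / D_ev) / (AUC_iv / D_iv)
  = (214/60) / (75.9/20)
  = 3.56667 / 3.795 = 0.9398
  = 93.98%

F = 94.0%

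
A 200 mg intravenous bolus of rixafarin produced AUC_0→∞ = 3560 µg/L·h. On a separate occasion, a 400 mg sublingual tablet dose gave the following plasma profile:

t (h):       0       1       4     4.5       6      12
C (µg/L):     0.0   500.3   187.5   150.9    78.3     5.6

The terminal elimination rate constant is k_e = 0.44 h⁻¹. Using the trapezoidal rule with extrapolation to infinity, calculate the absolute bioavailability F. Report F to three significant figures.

F = 0.253

Trapezoidal AUC_0→12 (sublingual tablet):
  [0→1]: (0.0+500.3)/2 × 1 = 250.15
  [1→4]: (500.3+187.5)/2 × 3 = 1031.7
  [4→4.5]: (187.5+150.9)/2 × 0.5 = 84.6
  [4.5→6]: (150.9+78.3)/2 × 1.5 = 171.9
  [6→12]: (78.3+5.6)/2 × 6 = 251.7
  Sum = 1790.05 µg/L·h
Tail: C_last/k_e = 5.6/0.44 = 12.727
AUC_0→∞ (sublingual tablet) = 1790.05 + 12.727 = 1802.777 µg/L·h
F = (AUC_ev/D_ev)/(AUC_iv/D_iv) = (1802.777/400)/(3560/200) = 4.5069425/17.8 = 0.2532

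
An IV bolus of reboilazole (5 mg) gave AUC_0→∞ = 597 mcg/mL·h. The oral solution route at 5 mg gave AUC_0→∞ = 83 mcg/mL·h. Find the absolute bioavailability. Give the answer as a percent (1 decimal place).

F = (AUC_ev / D_ev) / (AUC_iv / D_iv)
  = (83/5) / (597/5)
  = 16.6 / 119.4 = 0.1390
  = 13.90%

F = 13.9%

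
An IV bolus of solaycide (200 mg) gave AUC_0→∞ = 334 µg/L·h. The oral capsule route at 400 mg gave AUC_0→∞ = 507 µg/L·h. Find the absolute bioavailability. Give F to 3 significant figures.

F = 0.759

F = (AUC_ev / D_ev) / (AUC_iv / D_iv)
  = (507/400) / (334/200)
  = 1.2675 / 1.67 = 0.7590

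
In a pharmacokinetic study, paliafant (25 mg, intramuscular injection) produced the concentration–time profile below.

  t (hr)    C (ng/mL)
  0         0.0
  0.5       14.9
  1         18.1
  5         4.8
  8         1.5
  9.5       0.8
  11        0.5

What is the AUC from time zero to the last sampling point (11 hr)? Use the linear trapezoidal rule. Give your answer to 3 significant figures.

AUC = 69.9 ng/mL·hr

Trapezoidal AUC_0→11:
  [0→0.5]: (0.0+14.9)/2 × 0.5 = 3.725
  [0.5→1]: (14.9+18.1)/2 × 0.5 = 8.25
  [1→5]: (18.1+4.8)/2 × 4 = 45.8
  [5→8]: (4.8+1.5)/2 × 3 = 9.45
  [8→9.5]: (1.5+0.8)/2 × 1.5 = 1.725
  [9.5→11]: (0.8+0.5)/2 × 1.5 = 0.975
  Sum = 69.925 ng/mL·hr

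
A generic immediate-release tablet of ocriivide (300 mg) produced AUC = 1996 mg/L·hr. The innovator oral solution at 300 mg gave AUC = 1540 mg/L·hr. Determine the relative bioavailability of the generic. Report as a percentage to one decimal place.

F_rel = 129.6%

F_rel = (AUC_test/D_test) / (AUC_ref/D_ref)
      = (1996/300) / (1540/300)
      = 6.65333 / 5.13333 = 1.2961 = 129.61%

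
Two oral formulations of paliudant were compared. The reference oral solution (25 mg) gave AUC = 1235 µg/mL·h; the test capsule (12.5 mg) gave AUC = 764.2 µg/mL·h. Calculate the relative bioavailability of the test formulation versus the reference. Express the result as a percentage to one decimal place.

F_rel = (AUC_test/D_test) / (AUC_ref/D_ref)
      = (764.2/12.5) / (1235/25)
      = 61.136 / 49.4 = 1.2376 = 123.76%

F_rel = 123.8%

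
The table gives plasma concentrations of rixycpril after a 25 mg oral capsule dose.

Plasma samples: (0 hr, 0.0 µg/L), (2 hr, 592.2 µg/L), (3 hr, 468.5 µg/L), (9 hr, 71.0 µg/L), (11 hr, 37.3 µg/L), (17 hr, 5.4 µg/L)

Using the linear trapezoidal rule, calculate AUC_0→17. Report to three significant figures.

Trapezoidal AUC_0→17:
  [0→2]: (0.0+592.2)/2 × 2 = 592.2
  [2→3]: (592.2+468.5)/2 × 1 = 530.35
  [3→9]: (468.5+71.0)/2 × 6 = 1618.5
  [9→11]: (71.0+37.3)/2 × 2 = 108.3
  [11→17]: (37.3+5.4)/2 × 6 = 128.1
  Sum = 2977.45 µg/L·hr

AUC = 2980 µg/L·hr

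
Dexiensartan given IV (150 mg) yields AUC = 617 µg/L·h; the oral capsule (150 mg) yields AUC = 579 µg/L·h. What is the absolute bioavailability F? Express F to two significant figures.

F = 0.94

F = (AUC_ev / D_ev) / (AUC_iv / D_iv)
  = (579/150) / (617/150)
  = 3.86 / 4.11333 = 0.9384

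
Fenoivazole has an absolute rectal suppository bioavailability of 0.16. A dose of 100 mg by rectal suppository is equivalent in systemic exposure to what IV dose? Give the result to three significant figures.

D_iv = 16.0 mg

Systemic exposure from an extravascular dose = F × D_ev, so the equivalent IV dose is F × D_ev.
D_iv = F × D_ev = 0.16 × 100 = 16 mg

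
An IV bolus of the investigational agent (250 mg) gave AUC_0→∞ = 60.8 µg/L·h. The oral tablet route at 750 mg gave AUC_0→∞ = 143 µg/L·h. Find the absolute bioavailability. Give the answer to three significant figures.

F = 0.784

F = (AUC_ev / D_ev) / (AUC_iv / D_iv)
  = (143/750) / (60.8/250)
  = 0.190667 / 0.2432 = 0.7840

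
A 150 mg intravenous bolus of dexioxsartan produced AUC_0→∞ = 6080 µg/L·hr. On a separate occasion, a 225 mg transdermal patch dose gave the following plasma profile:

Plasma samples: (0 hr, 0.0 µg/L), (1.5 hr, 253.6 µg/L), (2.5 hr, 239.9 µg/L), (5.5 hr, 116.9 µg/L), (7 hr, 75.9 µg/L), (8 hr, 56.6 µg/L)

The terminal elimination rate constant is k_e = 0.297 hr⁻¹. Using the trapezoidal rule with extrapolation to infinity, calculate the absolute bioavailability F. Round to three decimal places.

Trapezoidal AUC_0→8 (transdermal patch):
  [0→1.5]: (0.0+253.6)/2 × 1.5 = 190.2
  [1.5→2.5]: (253.6+239.9)/2 × 1 = 246.75
  [2.5→5.5]: (239.9+116.9)/2 × 3 = 535.2
  [5.5→7]: (116.9+75.9)/2 × 1.5 = 144.6
  [7→8]: (75.9+56.6)/2 × 1 = 66.25
  Sum = 1183.0 µg/L·hr
Tail: C_last/k_e = 56.6/0.297 = 190.572
AUC_0→∞ (transdermal patch) = 1183.0 + 190.572 = 1373.572 µg/L·hr
F = (AUC_ev/D_ev)/(AUC_iv/D_iv) = (1373.572/225)/(6080/150) = 6.10476/40.5333 = 0.1506

F = 0.151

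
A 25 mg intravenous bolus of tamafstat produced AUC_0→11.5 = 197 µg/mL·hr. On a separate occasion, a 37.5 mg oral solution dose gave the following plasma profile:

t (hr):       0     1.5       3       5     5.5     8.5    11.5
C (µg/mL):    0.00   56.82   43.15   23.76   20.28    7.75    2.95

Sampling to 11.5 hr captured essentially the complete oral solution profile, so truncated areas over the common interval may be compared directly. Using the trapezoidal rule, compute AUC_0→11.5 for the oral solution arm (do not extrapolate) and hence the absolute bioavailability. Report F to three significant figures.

F = 0.858

Trapezoidal AUC_0→11.5 (oral solution):
  [0→1.5]: (0.00+56.82)/2 × 1.5 = 42.615
  [1.5→3]: (56.82+43.15)/2 × 1.5 = 74.9775
  [3→5]: (43.15+23.76)/2 × 2 = 66.91
  [5→5.5]: (23.76+20.28)/2 × 0.5 = 11.01
  [5.5→8.5]: (20.28+7.75)/2 × 3 = 42.045
  [8.5→11.5]: (7.75+2.95)/2 × 3 = 16.05
  Sum = 253.6075 µg/mL·hr
F = (AUC_ev/D_ev)/(AUC_iv/D_iv) = (253.6075/37.5)/(197/25) = 6.76287/7.88 = 0.8582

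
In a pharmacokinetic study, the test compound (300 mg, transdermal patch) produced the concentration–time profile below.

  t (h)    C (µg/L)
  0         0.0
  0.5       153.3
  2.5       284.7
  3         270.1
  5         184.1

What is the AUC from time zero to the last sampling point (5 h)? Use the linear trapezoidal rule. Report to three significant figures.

Trapezoidal AUC_0→5:
  [0→0.5]: (0.0+153.3)/2 × 0.5 = 38.325
  [0.5→2.5]: (153.3+284.7)/2 × 2 = 438.0
  [2.5→3]: (284.7+270.1)/2 × 0.5 = 138.7
  [3→5]: (270.1+184.1)/2 × 2 = 454.2
  Sum = 1069.225 µg/L·h

AUC = 1070 µg/L·h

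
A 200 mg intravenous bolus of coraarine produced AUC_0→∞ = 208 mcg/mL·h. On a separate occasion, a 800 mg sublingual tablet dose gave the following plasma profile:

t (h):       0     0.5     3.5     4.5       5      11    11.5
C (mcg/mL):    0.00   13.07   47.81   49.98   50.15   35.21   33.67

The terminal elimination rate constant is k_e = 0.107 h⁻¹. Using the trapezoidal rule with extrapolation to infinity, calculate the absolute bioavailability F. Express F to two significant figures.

F = 0.91

Trapezoidal AUC_0→11.5 (sublingual tablet):
  [0→0.5]: (0.00+13.07)/2 × 0.5 = 3.2675
  [0.5→3.5]: (13.07+47.81)/2 × 3 = 91.32
  [3.5→4.5]: (47.81+49.98)/2 × 1 = 48.895
  [4.5→5]: (49.98+50.15)/2 × 0.5 = 25.0325
  [5→11]: (50.15+35.21)/2 × 6 = 256.08
  [11→11.5]: (35.21+33.67)/2 × 0.5 = 17.22
  Sum = 441.815 mcg/mL·h
Tail: C_last/k_e = 33.67/0.107 = 314.673
AUC_0→∞ (sublingual tablet) = 441.815 + 314.673 = 756.488 mcg/mL·h
F = (AUC_ev/D_ev)/(AUC_iv/D_iv) = (756.488/800)/(208/200) = 0.94561/1.04 = 0.9092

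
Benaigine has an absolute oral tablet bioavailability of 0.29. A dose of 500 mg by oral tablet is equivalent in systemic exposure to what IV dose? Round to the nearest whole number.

D_iv = 145 mg

Systemic exposure from an extravascular dose = F × D_ev, so the equivalent IV dose is F × D_ev.
D_iv = F × D_ev = 0.29 × 500 = 145 mg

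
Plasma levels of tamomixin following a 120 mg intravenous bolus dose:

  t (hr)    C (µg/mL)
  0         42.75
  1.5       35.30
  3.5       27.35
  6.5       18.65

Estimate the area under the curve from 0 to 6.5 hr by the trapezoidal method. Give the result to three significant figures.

AUC = 190 µg/mL·hr

Trapezoidal AUC_0→6.5:
  [0→1.5]: (42.75+35.30)/2 × 1.5 = 58.5375
  [1.5→3.5]: (35.30+27.35)/2 × 2 = 62.65
  [3.5→6.5]: (27.35+18.65)/2 × 3 = 69.0
  Sum = 190.1875 µg/mL·hr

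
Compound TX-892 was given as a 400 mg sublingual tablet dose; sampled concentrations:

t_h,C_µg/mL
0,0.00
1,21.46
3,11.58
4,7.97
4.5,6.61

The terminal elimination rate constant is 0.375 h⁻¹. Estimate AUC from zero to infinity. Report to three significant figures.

Trapezoidal AUC_0→4.5:
  [0→1]: (0.00+21.46)/2 × 1 = 10.73
  [1→3]: (21.46+11.58)/2 × 2 = 33.04
  [3→4]: (11.58+7.97)/2 × 1 = 9.775
  [4→4.5]: (7.97+6.61)/2 × 0.5 = 3.645
  Sum = 57.19 µg/mL·h
Extrapolated tail: C_last / k_e = 6.61 / 0.375 = 17.627
AUC_0→∞ = 57.19 + 17.627 = 74.817 µg/mL·h

AUC = 74.8 µg/mL·h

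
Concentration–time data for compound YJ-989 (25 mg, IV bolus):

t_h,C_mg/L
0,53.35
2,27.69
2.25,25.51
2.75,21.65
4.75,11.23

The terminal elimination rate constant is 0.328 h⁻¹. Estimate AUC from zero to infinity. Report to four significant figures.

Trapezoidal AUC_0→4.75:
  [0→2]: (53.35+27.69)/2 × 2 = 81.04
  [2→2.25]: (27.69+25.51)/2 × 0.25 = 6.65
  [2.25→2.75]: (25.51+21.65)/2 × 0.5 = 11.79
  [2.75→4.75]: (21.65+11.23)/2 × 2 = 32.88
  Sum = 132.36 mg/L·h
Extrapolated tail: C_last / k_e = 11.23 / 0.328 = 34.238
AUC_0→∞ = 132.36 + 34.238 = 166.598 mg/L·h

AUC = 166.6 mg/L·h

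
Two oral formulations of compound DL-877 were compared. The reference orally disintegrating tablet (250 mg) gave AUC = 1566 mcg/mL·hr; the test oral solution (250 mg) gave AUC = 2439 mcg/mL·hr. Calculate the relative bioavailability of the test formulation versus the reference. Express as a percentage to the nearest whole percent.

F_rel = (AUC_test/D_test) / (AUC_ref/D_ref)
      = (2439/250) / (1566/250)
      = 9.756 / 6.264 = 1.5575 = 155.75%

F_rel = 156%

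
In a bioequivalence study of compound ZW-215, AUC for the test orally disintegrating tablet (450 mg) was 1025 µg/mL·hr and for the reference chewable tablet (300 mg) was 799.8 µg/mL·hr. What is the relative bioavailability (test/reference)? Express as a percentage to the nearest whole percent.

F_rel = (AUC_test/D_test) / (AUC_ref/D_ref)
      = (1025/450) / (799.8/300)
      = 2.27778 / 2.666 = 0.8544 = 85.44%

F_rel = 85%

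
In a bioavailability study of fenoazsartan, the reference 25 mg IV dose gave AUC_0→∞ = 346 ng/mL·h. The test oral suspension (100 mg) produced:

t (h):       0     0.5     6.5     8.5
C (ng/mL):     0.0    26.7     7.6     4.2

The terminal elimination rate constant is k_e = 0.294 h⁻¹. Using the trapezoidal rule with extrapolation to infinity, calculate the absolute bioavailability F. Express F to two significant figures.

Trapezoidal AUC_0→8.5 (oral suspension):
  [0→0.5]: (0.0+26.7)/2 × 0.5 = 6.675
  [0.5→6.5]: (26.7+7.6)/2 × 6 = 102.9
  [6.5→8.5]: (7.6+4.2)/2 × 2 = 11.8
  Sum = 121.375 ng/mL·h
Tail: C_last/k_e = 4.2/0.294 = 14.286
AUC_0→∞ (oral suspension) = 121.375 + 14.286 = 135.661 ng/mL·h
F = (AUC_ev/D_ev)/(AUC_iv/D_iv) = (135.661/100)/(346/25) = 1.35661/13.84 = 0.0980

F = 0.098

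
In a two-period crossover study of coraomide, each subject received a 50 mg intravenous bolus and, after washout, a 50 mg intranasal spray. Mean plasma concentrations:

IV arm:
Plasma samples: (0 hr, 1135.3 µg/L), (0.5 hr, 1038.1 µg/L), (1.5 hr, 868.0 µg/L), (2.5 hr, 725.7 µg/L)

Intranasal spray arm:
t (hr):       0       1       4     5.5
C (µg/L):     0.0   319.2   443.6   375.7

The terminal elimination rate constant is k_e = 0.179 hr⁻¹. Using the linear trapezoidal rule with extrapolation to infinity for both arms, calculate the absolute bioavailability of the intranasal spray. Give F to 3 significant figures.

F = 0.633

Trapezoidal AUC_0→2.5 (IV):
  [0→0.5]: (1135.3+1038.1)/2 × 0.5 = 543.35
  [0.5→1.5]: (1038.1+868.0)/2 × 1 = 953.05
  [1.5→2.5]: (868.0+725.7)/2 × 1 = 796.85
  Sum = 2293.25 µg/L·hr
IV tail: 725.7/0.179 = 4054.190; AUC_iv,0→∞ = 2293.25 + 4054.190 = 6347.44 µg/L·hr
Trapezoidal AUC_0→5.5 (intranasal spray):
  [0→1]: (0.0+319.2)/2 × 1 = 159.6
  [1→4]: (319.2+443.6)/2 × 3 = 1144.2
  [4→5.5]: (443.6+375.7)/2 × 1.5 = 614.475
  Sum = 1918.275 µg/L·hr
intranasal spray tail: 375.7/0.179 = 2098.883; AUC_ev,0→∞ = 1918.275 + 2098.883 = 4017.158 µg/L·hr
F = (AUC_ev/D_ev)/(AUC_iv/D_iv) = (4017.158/50)/(6347.44/50) = 80.34316/126.9488 = 0.6329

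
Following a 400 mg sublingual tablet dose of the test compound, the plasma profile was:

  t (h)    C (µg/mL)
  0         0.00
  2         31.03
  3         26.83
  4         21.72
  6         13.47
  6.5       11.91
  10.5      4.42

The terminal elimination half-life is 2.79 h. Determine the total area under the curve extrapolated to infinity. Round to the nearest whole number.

AUC = 176 µg/mL·h

Trapezoidal AUC_0→10.5:
  [0→2]: (0.00+31.03)/2 × 2 = 31.03
  [2→3]: (31.03+26.83)/2 × 1 = 28.93
  [3→4]: (26.83+21.72)/2 × 1 = 24.275
  [4→6]: (21.72+13.47)/2 × 2 = 35.19
  [6→6.5]: (13.47+11.91)/2 × 0.5 = 6.345
  [6.5→10.5]: (11.91+4.42)/2 × 4 = 32.66
  Sum = 158.43 µg/mL·h
k_e = ln2 / t½ = 0.693147 / 2.79 = 0.2484 h^-1
Extrapolated tail: C_last / k_e = 4.42 / 0.2484 = 17.794
AUC_0→∞ = 158.43 + 17.794 = 176.224 µg/mL·h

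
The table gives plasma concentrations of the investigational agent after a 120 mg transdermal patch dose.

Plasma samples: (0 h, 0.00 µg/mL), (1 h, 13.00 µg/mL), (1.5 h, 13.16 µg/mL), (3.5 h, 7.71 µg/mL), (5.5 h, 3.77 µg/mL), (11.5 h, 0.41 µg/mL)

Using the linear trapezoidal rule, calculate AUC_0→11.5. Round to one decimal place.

Trapezoidal AUC_0→11.5:
  [0→1]: (0.00+13.00)/2 × 1 = 6.5
  [1→1.5]: (13.00+13.16)/2 × 0.5 = 6.54
  [1.5→3.5]: (13.16+7.71)/2 × 2 = 20.87
  [3.5→5.5]: (7.71+3.77)/2 × 2 = 11.48
  [5.5→11.5]: (3.77+0.41)/2 × 6 = 12.54
  Sum = 57.93 µg/mL·h

AUC = 57.9 µg/mL·h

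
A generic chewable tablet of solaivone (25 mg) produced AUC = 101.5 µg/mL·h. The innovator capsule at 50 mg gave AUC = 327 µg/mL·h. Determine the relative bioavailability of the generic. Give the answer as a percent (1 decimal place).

F_rel = (AUC_test/D_test) / (AUC_ref/D_ref)
      = (101.5/25) / (327/50)
      = 4.06 / 6.54 = 0.6208 = 62.08%

F_rel = 62.1%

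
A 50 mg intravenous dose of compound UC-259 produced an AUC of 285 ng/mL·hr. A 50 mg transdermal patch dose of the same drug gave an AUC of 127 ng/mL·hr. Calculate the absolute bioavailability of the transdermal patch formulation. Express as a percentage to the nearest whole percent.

F = 45%

F = (AUC_ev / D_ev) / (AUC_iv / D_iv)
  = (127/50) / (285/50)
  = 2.54 / 5.7 = 0.4456
  = 44.56%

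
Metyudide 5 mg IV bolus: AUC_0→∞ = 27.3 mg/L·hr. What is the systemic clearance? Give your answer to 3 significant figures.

CL = 0.183 L/hr

CL = Dose_iv / AUC_0→∞
   = 5 / 27.3 = 0.18315 L/hr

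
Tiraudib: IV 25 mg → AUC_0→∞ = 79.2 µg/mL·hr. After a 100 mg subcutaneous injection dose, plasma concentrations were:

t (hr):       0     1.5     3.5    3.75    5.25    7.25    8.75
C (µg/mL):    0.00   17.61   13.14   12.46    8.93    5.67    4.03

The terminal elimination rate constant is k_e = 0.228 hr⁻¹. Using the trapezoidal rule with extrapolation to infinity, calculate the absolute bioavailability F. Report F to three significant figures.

F = 0.324

Trapezoidal AUC_0→8.75 (subcutaneous injection):
  [0→1.5]: (0.00+17.61)/2 × 1.5 = 13.2075
  [1.5→3.5]: (17.61+13.14)/2 × 2 = 30.75
  [3.5→3.75]: (13.14+12.46)/2 × 0.25 = 3.2
  [3.75→5.25]: (12.46+8.93)/2 × 1.5 = 16.0425
  [5.25→7.25]: (8.93+5.67)/2 × 2 = 14.6
  [7.25→8.75]: (5.67+4.03)/2 × 1.5 = 7.275
  Sum = 85.075 µg/mL·hr
Tail: C_last/k_e = 4.03/0.228 = 17.675
AUC_0→∞ (subcutaneous injection) = 85.075 + 17.675 = 102.75 µg/mL·hr
F = (AUC_ev/D_ev)/(AUC_iv/D_iv) = (102.75/100)/(79.2/25) = 1.0275/3.168 = 0.3243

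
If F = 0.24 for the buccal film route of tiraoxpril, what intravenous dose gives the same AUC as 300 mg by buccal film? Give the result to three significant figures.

D_iv = 72.0 mg

Systemic exposure from an extravascular dose = F × D_ev, so the equivalent IV dose is F × D_ev.
D_iv = F × D_ev = 0.24 × 300 = 72 mg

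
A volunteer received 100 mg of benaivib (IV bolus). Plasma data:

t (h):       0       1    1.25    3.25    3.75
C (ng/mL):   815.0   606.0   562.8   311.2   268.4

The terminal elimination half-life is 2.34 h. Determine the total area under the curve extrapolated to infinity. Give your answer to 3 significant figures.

AUC = 2780 ng/mL·h

Trapezoidal AUC_0→3.75:
  [0→1]: (815.0+606.0)/2 × 1 = 710.5
  [1→1.25]: (606.0+562.8)/2 × 0.25 = 146.1
  [1.25→3.25]: (562.8+311.2)/2 × 2 = 874.0
  [3.25→3.75]: (311.2+268.4)/2 × 0.5 = 144.9
  Sum = 1875.5 ng/mL·h
k_e = ln2 / t½ = 0.693147 / 2.34 = 0.2962 h^-1
Extrapolated tail: C_last / k_e = 268.4 / 0.2962 = 906.144
AUC_0→∞ = 1875.5 + 906.144 = 2781.644 ng/mL·h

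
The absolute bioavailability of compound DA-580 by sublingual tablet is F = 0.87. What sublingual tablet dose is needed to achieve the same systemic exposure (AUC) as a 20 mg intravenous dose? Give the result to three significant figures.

For equal systemic exposure: F × D_ev = D_iv
D_ev = D_iv / F = 20 / 0.87 = 22.9885 mg

D_sublingual = 23.0 mg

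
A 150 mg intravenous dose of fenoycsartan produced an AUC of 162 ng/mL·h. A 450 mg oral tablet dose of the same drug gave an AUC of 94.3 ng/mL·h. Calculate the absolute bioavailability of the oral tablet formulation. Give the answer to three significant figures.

F = (AUC_ev / D_ev) / (AUC_iv / D_iv)
  = (94.3/450) / (162/150)
  = 0.209556 / 1.08 = 0.1940

F = 0.194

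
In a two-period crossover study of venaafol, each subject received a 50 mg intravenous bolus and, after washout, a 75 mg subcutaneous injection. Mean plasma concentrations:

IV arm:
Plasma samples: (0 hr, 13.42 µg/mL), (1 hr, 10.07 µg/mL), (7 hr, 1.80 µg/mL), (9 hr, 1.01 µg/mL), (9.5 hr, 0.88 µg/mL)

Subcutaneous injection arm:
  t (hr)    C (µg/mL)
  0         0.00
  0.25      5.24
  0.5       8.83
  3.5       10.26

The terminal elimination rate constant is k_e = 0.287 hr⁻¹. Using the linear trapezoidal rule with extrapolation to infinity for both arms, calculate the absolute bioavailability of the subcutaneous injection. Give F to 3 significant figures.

Trapezoidal AUC_0→9.5 (IV):
  [0→1]: (13.42+10.07)/2 × 1 = 11.745
  [1→7]: (10.07+1.80)/2 × 6 = 35.61
  [7→9]: (1.80+1.01)/2 × 2 = 2.81
  [9→9.5]: (1.01+0.88)/2 × 0.5 = 0.4725
  Sum = 50.6375 µg/mL·hr
IV tail: 0.88/0.287 = 3.066; AUC_iv,0→∞ = 50.6375 + 3.066 = 53.7035 µg/mL·hr
Trapezoidal AUC_0→3.5 (subcutaneous injection):
  [0→0.25]: (0.00+5.24)/2 × 0.25 = 0.655
  [0.25→0.5]: (5.24+8.83)/2 × 0.25 = 1.75875
  [0.5→3.5]: (8.83+10.26)/2 × 3 = 28.635
  Sum = 31.04875 µg/mL·hr
subcutaneous injection tail: 10.26/0.287 = 35.749; AUC_ev,0→∞ = 31.04875 + 35.749 = 66.79775 µg/mL·hr
F = (AUC_ev/D_ev)/(AUC_iv/D_iv) = (66.79775/75)/(53.7035/50) = 0.890637/1.07407 = 0.8292

F = 0.829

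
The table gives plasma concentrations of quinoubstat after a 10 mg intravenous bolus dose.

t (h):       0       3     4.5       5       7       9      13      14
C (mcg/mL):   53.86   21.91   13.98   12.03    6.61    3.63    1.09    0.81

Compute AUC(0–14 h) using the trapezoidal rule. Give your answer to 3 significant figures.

Trapezoidal AUC_0→14:
  [0→3]: (53.86+21.91)/2 × 3 = 113.655
  [3→4.5]: (21.91+13.98)/2 × 1.5 = 26.9175
  [4.5→5]: (13.98+12.03)/2 × 0.5 = 6.5025
  [5→7]: (12.03+6.61)/2 × 2 = 18.64
  [7→9]: (6.61+3.63)/2 × 2 = 10.24
  [9→13]: (3.63+1.09)/2 × 4 = 9.44
  [13→14]: (1.09+0.81)/2 × 1 = 0.95
  Sum = 186.345 mcg/mL·h

AUC = 186 mcg/mL·h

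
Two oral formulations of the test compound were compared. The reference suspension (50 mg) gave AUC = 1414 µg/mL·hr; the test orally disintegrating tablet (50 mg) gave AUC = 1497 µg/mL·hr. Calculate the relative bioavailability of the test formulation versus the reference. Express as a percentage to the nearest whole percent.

F_rel = (AUC_test/D_test) / (AUC_ref/D_ref)
      = (1497/50) / (1414/50)
      = 29.94 / 28.28 = 1.0587 = 105.87%

F_rel = 106%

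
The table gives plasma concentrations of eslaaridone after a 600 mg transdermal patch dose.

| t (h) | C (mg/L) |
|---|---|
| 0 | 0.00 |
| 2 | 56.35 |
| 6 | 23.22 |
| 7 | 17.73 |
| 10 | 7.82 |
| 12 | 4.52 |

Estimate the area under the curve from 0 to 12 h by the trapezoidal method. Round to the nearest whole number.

AUC = 287 mg/L·h

Trapezoidal AUC_0→12:
  [0→2]: (0.00+56.35)/2 × 2 = 56.35
  [2→6]: (56.35+23.22)/2 × 4 = 159.14
  [6→7]: (23.22+17.73)/2 × 1 = 20.475
  [7→10]: (17.73+7.82)/2 × 3 = 38.325
  [10→12]: (7.82+4.52)/2 × 2 = 12.34
  Sum = 286.63 mg/L·h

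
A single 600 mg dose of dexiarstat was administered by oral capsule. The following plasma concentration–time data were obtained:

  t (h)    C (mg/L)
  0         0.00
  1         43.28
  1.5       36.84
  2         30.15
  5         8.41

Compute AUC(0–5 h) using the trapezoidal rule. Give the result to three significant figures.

Trapezoidal AUC_0→5:
  [0→1]: (0.00+43.28)/2 × 1 = 21.64
  [1→1.5]: (43.28+36.84)/2 × 0.5 = 20.03
  [1.5→2]: (36.84+30.15)/2 × 0.5 = 16.7475
  [2→5]: (30.15+8.41)/2 × 3 = 57.84
  Sum = 116.2575 mg/L·h

AUC = 116 mg/L·h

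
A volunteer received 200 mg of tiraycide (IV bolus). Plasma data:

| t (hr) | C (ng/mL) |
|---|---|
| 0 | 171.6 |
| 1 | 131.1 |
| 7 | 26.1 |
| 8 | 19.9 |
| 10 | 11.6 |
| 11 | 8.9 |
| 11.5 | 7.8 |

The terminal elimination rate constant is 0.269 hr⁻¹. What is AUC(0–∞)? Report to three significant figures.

AUC = 721 ng/mL·hr

Trapezoidal AUC_0→11.5:
  [0→1]: (171.6+131.1)/2 × 1 = 151.35
  [1→7]: (131.1+26.1)/2 × 6 = 471.6
  [7→8]: (26.1+19.9)/2 × 1 = 23.0
  [8→10]: (19.9+11.6)/2 × 2 = 31.5
  [10→11]: (11.6+8.9)/2 × 1 = 10.25
  [11→11.5]: (8.9+7.8)/2 × 0.5 = 4.175
  Sum = 691.875 ng/mL·hr
Extrapolated tail: C_last / k_e = 7.8 / 0.269 = 28.996
AUC_0→∞ = 691.875 + 28.996 = 720.871 ng/mL·hr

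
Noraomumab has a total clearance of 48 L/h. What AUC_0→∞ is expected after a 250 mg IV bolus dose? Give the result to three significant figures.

AUC_0→∞ = Dose_iv / CL
        = 250 / 48 = 5.20833 mg/L·h

AUC = 5.21 mg/L·h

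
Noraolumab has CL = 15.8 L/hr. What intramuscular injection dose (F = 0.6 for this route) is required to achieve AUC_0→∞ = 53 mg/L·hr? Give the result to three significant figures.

Dose = CL × AUC_0→∞ / F
     = 15.8 × 53 / 0.6 = 1395.67 mg

Dose = 1400 mg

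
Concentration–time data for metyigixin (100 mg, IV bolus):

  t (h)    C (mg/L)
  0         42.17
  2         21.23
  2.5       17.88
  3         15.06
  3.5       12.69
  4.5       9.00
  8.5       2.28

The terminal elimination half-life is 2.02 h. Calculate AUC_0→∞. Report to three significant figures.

AUC = 128 mg/L·h

Trapezoidal AUC_0→8.5:
  [0→2]: (42.17+21.23)/2 × 2 = 63.4
  [2→2.5]: (21.23+17.88)/2 × 0.5 = 9.7775
  [2.5→3]: (17.88+15.06)/2 × 0.5 = 8.235
  [3→3.5]: (15.06+12.69)/2 × 0.5 = 6.9375
  [3.5→4.5]: (12.69+9.00)/2 × 1 = 10.845
  [4.5→8.5]: (9.00+2.28)/2 × 4 = 22.56
  Sum = 121.755 mg/L·h
k_e = ln2 / t½ = 0.693147 / 2.02 = 0.3431 h^-1
Extrapolated tail: C_last / k_e = 2.28 / 0.3431 = 6.645
AUC_0→∞ = 121.755 + 6.645 = 128.4 mg/L·h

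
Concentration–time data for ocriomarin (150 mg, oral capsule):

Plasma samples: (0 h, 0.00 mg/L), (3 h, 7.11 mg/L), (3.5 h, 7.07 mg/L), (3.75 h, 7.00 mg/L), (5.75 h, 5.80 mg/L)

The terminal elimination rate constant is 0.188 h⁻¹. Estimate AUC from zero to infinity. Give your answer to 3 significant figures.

AUC = 59.6 mg/L·h

Trapezoidal AUC_0→5.75:
  [0→3]: (0.00+7.11)/2 × 3 = 10.665
  [3→3.5]: (7.11+7.07)/2 × 0.5 = 3.545
  [3.5→3.75]: (7.07+7.00)/2 × 0.25 = 1.75875
  [3.75→5.75]: (7.00+5.80)/2 × 2 = 12.8
  Sum = 28.76875 mg/L·h
Extrapolated tail: C_last / k_e = 5.80 / 0.188 = 30.851
AUC_0→∞ = 28.76875 + 30.851 = 59.61975 mg/L·h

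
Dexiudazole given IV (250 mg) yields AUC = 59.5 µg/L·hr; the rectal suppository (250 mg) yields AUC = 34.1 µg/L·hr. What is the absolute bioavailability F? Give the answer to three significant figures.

F = 0.573

F = (AUC_ev / D_ev) / (AUC_iv / D_iv)
  = (34.1/250) / (59.5/250)
  = 0.1364 / 0.238 = 0.5731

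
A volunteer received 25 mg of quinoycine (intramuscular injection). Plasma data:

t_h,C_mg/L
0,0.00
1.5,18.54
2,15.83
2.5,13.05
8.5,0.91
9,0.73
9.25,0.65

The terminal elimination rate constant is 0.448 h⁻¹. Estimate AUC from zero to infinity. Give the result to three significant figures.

Trapezoidal AUC_0→9.25:
  [0→1.5]: (0.00+18.54)/2 × 1.5 = 13.905
  [1.5→2]: (18.54+15.83)/2 × 0.5 = 8.5925
  [2→2.5]: (15.83+13.05)/2 × 0.5 = 7.22
  [2.5→8.5]: (13.05+0.91)/2 × 6 = 41.88
  [8.5→9]: (0.91+0.73)/2 × 0.5 = 0.41
  [9→9.25]: (0.73+0.65)/2 × 0.25 = 0.1725
  Sum = 72.18 mg/L·h
Extrapolated tail: C_last / k_e = 0.65 / 0.448 = 1.451
AUC_0→∞ = 72.18 + 1.451 = 73.631 mg/L·h

AUC = 73.6 mg/L·h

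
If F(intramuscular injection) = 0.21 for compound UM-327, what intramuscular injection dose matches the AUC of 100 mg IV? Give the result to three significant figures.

D_intramuscular = 476 mg

For equal systemic exposure: F × D_ev = D_iv
D_ev = D_iv / F = 100 / 0.21 = 476.19 mg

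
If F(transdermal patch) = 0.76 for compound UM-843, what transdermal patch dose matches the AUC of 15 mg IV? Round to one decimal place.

D_transdermal = 19.7 mg

For equal systemic exposure: F × D_ev = D_iv
D_ev = D_iv / F = 15 / 0.76 = 19.7368 mg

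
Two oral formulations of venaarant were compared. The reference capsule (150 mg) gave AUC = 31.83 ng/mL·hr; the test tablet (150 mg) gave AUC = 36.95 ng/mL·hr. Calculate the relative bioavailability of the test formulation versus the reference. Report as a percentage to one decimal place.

F_rel = (AUC_test/D_test) / (AUC_ref/D_ref)
      = (36.95/150) / (31.83/150)
      = 0.246333 / 0.2122 = 1.1609 = 116.09%

F_rel = 116.1%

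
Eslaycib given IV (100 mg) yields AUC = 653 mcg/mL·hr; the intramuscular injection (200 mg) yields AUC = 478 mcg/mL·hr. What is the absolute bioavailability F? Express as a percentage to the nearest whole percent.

F = 37%

F = (AUC_ev / D_ev) / (AUC_iv / D_iv)
  = (478/200) / (653/100)
  = 2.39 / 6.53 = 0.3660
  = 36.60%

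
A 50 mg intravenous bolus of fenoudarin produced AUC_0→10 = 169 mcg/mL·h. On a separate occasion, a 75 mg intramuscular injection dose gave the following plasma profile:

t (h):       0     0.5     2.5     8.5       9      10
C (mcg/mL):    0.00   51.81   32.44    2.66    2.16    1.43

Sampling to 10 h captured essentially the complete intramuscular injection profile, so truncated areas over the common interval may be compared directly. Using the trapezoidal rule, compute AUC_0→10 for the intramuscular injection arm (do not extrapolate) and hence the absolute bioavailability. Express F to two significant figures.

Trapezoidal AUC_0→10 (intramuscular injection):
  [0→0.5]: (0.00+51.81)/2 × 0.5 = 12.9525
  [0.5→2.5]: (51.81+32.44)/2 × 2 = 84.25
  [2.5→8.5]: (32.44+2.66)/2 × 6 = 105.3
  [8.5→9]: (2.66+2.16)/2 × 0.5 = 1.205
  [9→10]: (2.16+1.43)/2 × 1 = 1.795
  Sum = 205.5025 mcg/mL·h
F = (AUC_ev/D_ev)/(AUC_iv/D_iv) = (205.5025/75)/(169/50) = 2.74003/3.38 = 0.8107

F = 0.81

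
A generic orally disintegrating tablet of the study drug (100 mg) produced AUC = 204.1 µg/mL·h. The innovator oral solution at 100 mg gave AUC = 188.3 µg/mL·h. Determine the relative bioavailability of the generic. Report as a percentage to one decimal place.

F_rel = (AUC_test/D_test) / (AUC_ref/D_ref)
      = (204.1/100) / (188.3/100)
      = 2.041 / 1.883 = 1.0839 = 108.39%

F_rel = 108.4%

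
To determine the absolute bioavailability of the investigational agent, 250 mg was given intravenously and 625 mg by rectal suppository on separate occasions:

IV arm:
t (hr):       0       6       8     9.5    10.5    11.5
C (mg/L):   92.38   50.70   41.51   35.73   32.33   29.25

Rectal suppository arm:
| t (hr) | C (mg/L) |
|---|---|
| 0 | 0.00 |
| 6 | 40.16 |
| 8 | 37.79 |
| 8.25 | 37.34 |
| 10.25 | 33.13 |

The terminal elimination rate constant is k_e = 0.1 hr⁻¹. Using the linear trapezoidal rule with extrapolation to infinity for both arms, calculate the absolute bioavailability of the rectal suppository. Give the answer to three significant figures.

Trapezoidal AUC_0→11.5 (IV):
  [0→6]: (92.38+50.70)/2 × 6 = 429.24
  [6→8]: (50.70+41.51)/2 × 2 = 92.21
  [8→9.5]: (41.51+35.73)/2 × 1.5 = 57.93
  [9.5→10.5]: (35.73+32.33)/2 × 1 = 34.03
  [10.5→11.5]: (32.33+29.25)/2 × 1 = 30.79
  Sum = 644.2 mg/L·hr
IV tail: 29.25/0.1 = 292.500; AUC_iv,0→∞ = 644.2 + 292.500 = 936.7 mg/L·hr
Trapezoidal AUC_0→10.25 (rectal suppository):
  [0→6]: (0.00+40.16)/2 × 6 = 120.48
  [6→8]: (40.16+37.79)/2 × 2 = 77.95
  [8→8.25]: (37.79+37.34)/2 × 0.25 = 9.39125
  [8.25→10.25]: (37.34+33.13)/2 × 2 = 70.47
  Sum = 278.29125 mg/L·hr
rectal suppository tail: 33.13/0.1 = 331.300; AUC_ev,0→∞ = 278.29125 + 331.300 = 609.59125 mg/L·hr
F = (AUC_ev/D_ev)/(AUC_iv/D_iv) = (609.59125/625)/(936.7/250) = 0.975346/3.7468 = 0.2603

F = 0.260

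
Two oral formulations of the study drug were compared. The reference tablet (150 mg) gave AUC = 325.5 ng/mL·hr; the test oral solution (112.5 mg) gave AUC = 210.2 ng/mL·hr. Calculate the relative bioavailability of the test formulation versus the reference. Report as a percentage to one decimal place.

F_rel = (AUC_test/D_test) / (AUC_ref/D_ref)
      = (210.2/112.5) / (325.5/150)
      = 1.86844 / 2.17 = 0.8610 = 86.10%

F_rel = 86.1%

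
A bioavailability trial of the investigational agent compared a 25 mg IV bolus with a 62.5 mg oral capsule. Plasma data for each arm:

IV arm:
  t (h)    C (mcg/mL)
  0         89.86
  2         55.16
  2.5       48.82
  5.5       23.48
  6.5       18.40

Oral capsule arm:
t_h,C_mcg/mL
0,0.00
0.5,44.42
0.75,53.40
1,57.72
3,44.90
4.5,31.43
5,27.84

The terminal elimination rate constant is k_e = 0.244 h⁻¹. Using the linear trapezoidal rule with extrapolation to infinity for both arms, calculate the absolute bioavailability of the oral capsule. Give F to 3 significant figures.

Trapezoidal AUC_0→6.5 (IV):
  [0→2]: (89.86+55.16)/2 × 2 = 145.02
  [2→2.5]: (55.16+48.82)/2 × 0.5 = 25.995
  [2.5→5.5]: (48.82+23.48)/2 × 3 = 108.45
  [5.5→6.5]: (23.48+18.40)/2 × 1 = 20.94
  Sum = 300.405 mcg/mL·h
IV tail: 18.40/0.244 = 75.410; AUC_iv,0→∞ = 300.405 + 75.410 = 375.815 mcg/mL·h
Trapezoidal AUC_0→5 (oral capsule):
  [0→0.5]: (0.00+44.42)/2 × 0.5 = 11.105
  [0.5→0.75]: (44.42+53.40)/2 × 0.25 = 12.2275
  [0.75→1]: (53.40+57.72)/2 × 0.25 = 13.89
  [1→3]: (57.72+44.90)/2 × 2 = 102.62
  [3→4.5]: (44.90+31.43)/2 × 1.5 = 57.2475
  [4.5→5]: (31.43+27.84)/2 × 0.5 = 14.8175
  Sum = 211.9075 mcg/mL·h
oral capsule tail: 27.84/0.244 = 114.098; AUC_ev,0→∞ = 211.9075 + 114.098 = 326.0055 mcg/mL·h
F = (AUC_ev/D_ev)/(AUC_iv/D_iv) = (326.0055/62.5)/(375.815/25) = 5.216088/15.0326 = 0.3470

F = 0.347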